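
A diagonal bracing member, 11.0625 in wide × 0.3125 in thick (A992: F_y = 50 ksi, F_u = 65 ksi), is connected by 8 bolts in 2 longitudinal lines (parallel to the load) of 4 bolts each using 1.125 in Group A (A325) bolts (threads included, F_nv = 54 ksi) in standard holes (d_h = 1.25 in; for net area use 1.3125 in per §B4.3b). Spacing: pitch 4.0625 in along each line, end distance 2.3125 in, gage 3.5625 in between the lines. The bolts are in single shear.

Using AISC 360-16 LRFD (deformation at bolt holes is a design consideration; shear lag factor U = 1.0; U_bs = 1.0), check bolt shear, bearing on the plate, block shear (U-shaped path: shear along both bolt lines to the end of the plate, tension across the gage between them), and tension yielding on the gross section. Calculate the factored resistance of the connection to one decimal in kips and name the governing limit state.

Bolt shear: A_b = π(1.125)²/4 = 0.99402 in². φR_n = 0.75 × 54 × 0.99402 × 8 × 1 = 322.1 kips.
Bearing (0.3125 in plate, F_u = 65 ksi): end bolts L_c = 2.3125 − 1.25/2 = 1.6875, R_n = min(1.2×1.6875×0.3125×65, 2.4×1.125×0.3125×65) = 41.133 kips/bolt; interior L_c = 4.0625 − 1.25 = 2.8125, R_n = 54.844 kips/bolt. φR_n = 0.75 × (2×41.133 + 6×54.844) = 308.5 kips.
Block shear: shear path 2×[2.3125+3×4.0625] = 2×14.5 in, A_gv = 9.0625, A_nv = 2×(14.5 − 3.5×1.3125)×0.3125 = 6.1914 in²; tension across gage: (3.5625 − 1×1.3125)×0.3125 = 0.70313 in². R_n = min(0.6×65×6.1914, 0.6×50×9.0625) + 1.0×65×0.70313 = min(241.46, 271.88) + 45.703 = 287.16 kips. φR_n = 0.75 × 287.16 = 215.4 kips.
Tension yield (gross): A_g = 11.0625×0.3125 = 3.457 in². φR_n = 0.90 × 50 × 3.457 = 155.6 kips.
Governing: min(322.1, 308.5, 215.4, 155.6) = 155.6 kips → gross-section yield.

155.6 kips (gross-section yield governs)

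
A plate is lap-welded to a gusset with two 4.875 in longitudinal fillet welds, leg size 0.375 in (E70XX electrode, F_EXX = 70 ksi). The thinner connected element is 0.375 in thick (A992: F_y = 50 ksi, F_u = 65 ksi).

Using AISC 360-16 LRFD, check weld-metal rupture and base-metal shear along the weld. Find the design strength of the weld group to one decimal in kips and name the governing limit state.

81.4 kips (weld metal governs)

Weld metal: throat = 0.707×0.375 = 0.26513 in, L = 2×4.875 = 9.75 in. φR_n = 0.75 × 0.6 × 70 × 0.26513 × 9.75 = 81.4 kips.
Base metal shear (0.375 in plate): yield φR_n = 1.0×0.6×50×0.375×9.75 = 109.7 kips; rupture φR_n = 0.75×0.6×65×0.375×9.75 = 106.9 kips; take 106.9 kips (rupture).
Governing: min(81.4, 106.9) = 81.4 kips → weld metal.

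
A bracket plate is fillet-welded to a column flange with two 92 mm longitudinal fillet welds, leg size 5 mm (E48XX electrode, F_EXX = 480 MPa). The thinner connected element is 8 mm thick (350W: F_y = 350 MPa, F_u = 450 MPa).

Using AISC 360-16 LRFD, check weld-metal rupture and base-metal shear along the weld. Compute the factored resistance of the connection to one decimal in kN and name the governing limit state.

140.5 kN (weld metal governs)

Weld metal: throat = 0.707×5 = 3.535 mm, L = 2×92 = 184 mm. φR_n = 0.75 × 0.6 × 480 × 3.535 × 184 = 140.5 kN.
Base metal shear (8 mm plate): yield φR_n = 1.0×0.6×350×8×184 = 309.1 kN; rupture φR_n = 0.75×0.6×450×8×184 = 298.1 kN; take 298.1 kN (rupture).
Governing: min(140.5, 298.1) = 140.5 kN → weld metal.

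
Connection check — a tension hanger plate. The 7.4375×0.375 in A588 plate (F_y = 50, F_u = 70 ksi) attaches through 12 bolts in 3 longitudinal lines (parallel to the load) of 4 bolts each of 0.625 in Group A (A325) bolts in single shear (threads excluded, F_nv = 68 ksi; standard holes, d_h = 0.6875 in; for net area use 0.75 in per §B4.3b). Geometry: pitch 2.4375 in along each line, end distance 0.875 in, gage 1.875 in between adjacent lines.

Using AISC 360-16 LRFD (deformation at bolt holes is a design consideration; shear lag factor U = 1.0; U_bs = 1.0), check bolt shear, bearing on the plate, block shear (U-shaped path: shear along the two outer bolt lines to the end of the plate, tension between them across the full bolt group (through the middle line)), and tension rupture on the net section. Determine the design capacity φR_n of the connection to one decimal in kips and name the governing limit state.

102.1 kips (net-section rupture governs)

Bolt shear: A_b = π(0.625)²/4 = 0.3068 in². φR_n = 0.75 × 68 × 0.3068 × 12 × 1 = 187.8 kips.
Bearing (0.375 in plate, F_u = 70 ksi): end bolts L_c = 0.875 − 0.6875/2 = 0.53125, R_n = min(1.2×0.53125×0.375×70, 2.4×0.625×0.375×70) = 16.734 kips/bolt; interior L_c = 2.4375 − 0.6875 = 1.75, R_n = 39.375 kips/bolt. φR_n = 0.75 × (3×16.734 + 9×39.375) = 303.4 kips.
Block shear: shear path 2×[0.875+3×2.4375] = 2×8.1875 in, A_gv = 6.1406, A_nv = 2×(8.1875 − 3.5×0.75)×0.375 = 4.1719 in²; tension across gage: (3.75 − 2×0.75)×0.375 = 0.84375 in². R_n = min(0.6×70×4.1719, 0.6×50×6.1406) + 1.0×70×0.84375 = min(175.22, 184.22) + 59.063 = 234.28 kips. φR_n = 0.75 × 234.28 = 175.7 kips.
Tension rupture (net): A_n = (7.4375 − 3×0.75)×0.375 = 1.9453 in² (U = 1.0, A_e = A_n). φR_n = 0.75 × 70 × 1.9453 = 102.1 kips.
Governing: min(187.8, 303.4, 175.7, 102.1) = 102.1 kips → net-section rupture.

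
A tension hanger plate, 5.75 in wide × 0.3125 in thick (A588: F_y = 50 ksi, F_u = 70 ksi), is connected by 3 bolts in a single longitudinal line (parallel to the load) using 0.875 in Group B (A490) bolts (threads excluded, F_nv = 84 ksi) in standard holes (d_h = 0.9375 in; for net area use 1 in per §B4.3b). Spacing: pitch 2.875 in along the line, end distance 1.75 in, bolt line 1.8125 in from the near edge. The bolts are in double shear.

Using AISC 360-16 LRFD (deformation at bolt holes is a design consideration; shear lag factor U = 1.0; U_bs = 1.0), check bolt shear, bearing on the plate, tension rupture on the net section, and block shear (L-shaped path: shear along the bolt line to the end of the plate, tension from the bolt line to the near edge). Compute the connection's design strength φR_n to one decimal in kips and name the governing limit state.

70.8 kips (block shear governs)

Bolt shear: A_b = π(0.875)²/4 = 0.60132 in². φR_n = 0.75 × 84 × 0.60132 × 3 × 2 = 227.3 kips.
Bearing (0.3125 in plate, F_u = 70 ksi): end bolts L_c = 1.75 − 0.9375/2 = 1.28125, R_n = min(1.2×1.28125×0.3125×70, 2.4×0.875×0.3125×70) = 33.633 kips/bolt; interior L_c = 2.875 − 0.9375 = 1.9375, R_n = 45.938 kips/bolt. φR_n = 0.75 × (1×33.633 + 2×45.938) = 94.1 kips.
Tension rupture (net): A_n = (5.75 − 1×1)×0.3125 = 1.4844 in² (U = 1.0, A_e = A_n). φR_n = 0.75 × 70 × 1.4844 = 77.9 kips.
Block shear: shear path 1×[1.75+2×2.875] = 1×7.5 in, A_gv = 2.3438, A_nv = 1×(7.5 − 2.5×1)×0.3125 = 1.5625 in²; tension to near edge: (1.8125 − 0.5×1)×0.3125 = 0.41016 in². R_n = min(0.6×70×1.5625, 0.6×50×2.3438) + 1.0×70×0.41016 = min(65.625, 70.314) + 28.711 = 94.336 kips. φR_n = 0.75 × 94.336 = 70.8 kips.
Governing: min(227.3, 94.1, 77.9, 70.8) = 70.8 kips → block shear.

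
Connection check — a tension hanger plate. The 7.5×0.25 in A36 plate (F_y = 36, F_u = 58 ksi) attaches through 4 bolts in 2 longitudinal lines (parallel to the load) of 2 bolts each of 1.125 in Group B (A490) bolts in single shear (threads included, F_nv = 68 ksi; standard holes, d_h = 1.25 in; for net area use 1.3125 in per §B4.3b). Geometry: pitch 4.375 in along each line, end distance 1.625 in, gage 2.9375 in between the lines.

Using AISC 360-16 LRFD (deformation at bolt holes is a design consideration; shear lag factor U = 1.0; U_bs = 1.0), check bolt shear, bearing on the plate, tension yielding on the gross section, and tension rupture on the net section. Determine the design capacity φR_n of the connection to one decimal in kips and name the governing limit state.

53.0 kips (net-section rupture governs)

Bolt shear: A_b = π(1.125)²/4 = 0.99402 in². φR_n = 0.75 × 68 × 0.99402 × 4 × 1 = 202.8 kips.
Bearing (0.25 in plate, F_u = 58 ksi): end bolts L_c = 1.625 − 1.25/2 = 1, R_n = min(1.2×1×0.25×58, 2.4×1.125×0.25×58) = 17.4 kips/bolt; interior L_c = 4.375 − 1.25 = 3.125, R_n = 39.15 kips/bolt. φR_n = 0.75 × (2×17.4 + 2×39.15) = 84.8 kips.
Tension yield (gross): A_g = 7.5×0.25 = 1.875 in². φR_n = 0.90 × 36 × 1.875 = 60.8 kips.
Tension rupture (net): A_n = (7.5 − 2×1.3125)×0.25 = 1.2188 in² (U = 1.0, A_e = A_n). φR_n = 0.75 × 58 × 1.2188 = 53.0 kips.
Governing: min(202.8, 84.8, 60.8, 53.0) = 53.0 kips → net-section rupture.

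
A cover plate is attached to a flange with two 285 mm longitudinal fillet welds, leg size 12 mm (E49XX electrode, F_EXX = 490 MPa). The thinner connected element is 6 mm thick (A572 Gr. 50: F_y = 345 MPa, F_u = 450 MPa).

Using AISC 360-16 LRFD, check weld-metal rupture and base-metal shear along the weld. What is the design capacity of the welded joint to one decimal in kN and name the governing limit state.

692.6 kN (base-metal shear governs)

Weld metal: throat = 0.707×12 = 8.484 mm, L = 2×285 = 570 mm. φR_n = 0.75 × 0.6 × 490 × 8.484 × 570 = 1066.3 kN.
Base metal shear (6 mm plate): yield φR_n = 1.0×0.6×345×6×570 = 707.9 kN; rupture φR_n = 0.75×0.6×450×6×570 = 692.6 kN; take 692.6 kN (rupture).
Governing: min(1066.3, 692.6) = 692.6 kN → base-metal shear.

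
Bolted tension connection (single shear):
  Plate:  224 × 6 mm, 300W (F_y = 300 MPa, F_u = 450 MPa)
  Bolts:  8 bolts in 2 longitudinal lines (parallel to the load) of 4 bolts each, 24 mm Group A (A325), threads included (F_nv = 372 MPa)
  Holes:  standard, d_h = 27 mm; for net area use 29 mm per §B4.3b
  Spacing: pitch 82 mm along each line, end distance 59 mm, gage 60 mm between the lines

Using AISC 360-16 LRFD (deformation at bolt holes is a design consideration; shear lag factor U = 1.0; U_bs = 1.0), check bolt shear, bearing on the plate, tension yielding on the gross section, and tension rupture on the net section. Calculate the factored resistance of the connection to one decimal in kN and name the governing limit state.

Bolt shear: A_b = π(24)²/4 = 452.39 mm². φR_n = 0.75 × 372 × 452.39 × 8 × 1 = 1009.7 kN.
Bearing (6 mm plate, F_u = 450 MPa): end bolts L_c = 59 − 27/2 = 45.5, R_n = min(1.2×45.5×6×450, 2.4×24×6×450) = 147.42 kN/bolt; interior L_c = 82 − 27 = 55, R_n = 155.52 kN/bolt. φR_n = 0.75 × (2×147.42 + 6×155.52) = 921.0 kN.
Tension yield (gross): A_g = 224×6 = 1344 mm². φR_n = 0.90 × 300 × 1344 = 362.9 kN.
Tension rupture (net): A_n = (224 − 2×29)×6 = 996 mm² (U = 1.0, A_e = A_n). φR_n = 0.75 × 450 × 996 = 336.2 kN.
Governing: min(1009.7, 921.0, 362.9, 336.2) = 336.2 kN → net-section rupture.

336.2 kN (net-section rupture governs)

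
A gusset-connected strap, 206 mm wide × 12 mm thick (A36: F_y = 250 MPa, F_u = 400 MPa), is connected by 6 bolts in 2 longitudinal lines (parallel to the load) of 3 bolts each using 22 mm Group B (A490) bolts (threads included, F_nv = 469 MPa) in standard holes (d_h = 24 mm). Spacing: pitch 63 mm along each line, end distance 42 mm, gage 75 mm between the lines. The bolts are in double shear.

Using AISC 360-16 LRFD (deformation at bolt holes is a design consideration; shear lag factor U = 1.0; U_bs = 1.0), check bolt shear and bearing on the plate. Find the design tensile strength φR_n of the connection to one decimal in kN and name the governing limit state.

Bolt shear: A_b = π(22)²/4 = 380.13 mm². φR_n = 0.75 × 469 × 380.13 × 6 × 2 = 1604.5 kN.
Bearing (12 mm plate, F_u = 400 MPa): end bolts L_c = 42 − 24/2 = 30, R_n = min(1.2×30×12×400, 2.4×22×12×400) = 172.8 kN/bolt; interior L_c = 63 − 24 = 39, R_n = 224.64 kN/bolt. φR_n = 0.75 × (2×172.8 + 4×224.64) = 933.1 kN.
Governing: min(1604.5, 933.1) = 933.1 kN → bearing.

933.1 kN (bearing governs)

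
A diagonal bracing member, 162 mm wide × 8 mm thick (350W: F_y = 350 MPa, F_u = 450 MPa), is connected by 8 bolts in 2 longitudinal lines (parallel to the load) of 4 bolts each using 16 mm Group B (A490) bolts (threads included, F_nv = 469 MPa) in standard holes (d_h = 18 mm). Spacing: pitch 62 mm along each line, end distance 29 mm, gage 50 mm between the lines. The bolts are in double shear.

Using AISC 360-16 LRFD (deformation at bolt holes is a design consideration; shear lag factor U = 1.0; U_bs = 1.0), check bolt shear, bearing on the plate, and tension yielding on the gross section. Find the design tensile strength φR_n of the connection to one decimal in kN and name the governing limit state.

Bolt shear: A_b = π(16)²/4 = 201.06 mm². φR_n = 0.75 × 469 × 201.06 × 8 × 2 = 1131.6 kN.
Bearing (8 mm plate, F_u = 450 MPa): end bolts L_c = 29 − 18/2 = 20, R_n = min(1.2×20×8×450, 2.4×16×8×450) = 86.4 kN/bolt; interior L_c = 62 − 18 = 44, R_n = 138.24 kN/bolt. φR_n = 0.75 × (2×86.4 + 6×138.24) = 751.7 kN.
Tension yield (gross): A_g = 162×8 = 1296 mm². φR_n = 0.90 × 350 × 1296 = 408.2 kN.
Governing: min(1131.6, 751.7, 408.2) = 408.2 kN → gross-section yield.

408.2 kN (gross-section yield governs)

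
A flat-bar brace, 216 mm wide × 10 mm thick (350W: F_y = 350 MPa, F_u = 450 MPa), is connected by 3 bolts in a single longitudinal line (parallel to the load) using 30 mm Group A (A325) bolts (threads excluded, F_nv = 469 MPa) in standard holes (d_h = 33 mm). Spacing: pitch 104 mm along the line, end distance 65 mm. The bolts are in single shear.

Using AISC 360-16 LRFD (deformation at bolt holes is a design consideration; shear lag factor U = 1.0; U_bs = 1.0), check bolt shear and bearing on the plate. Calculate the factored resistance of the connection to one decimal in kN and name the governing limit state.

682.4 kN (bearing governs)

Bolt shear: A_b = π(30)²/4 = 706.86 mm². φR_n = 0.75 × 469 × 706.86 × 3 × 1 = 745.9 kN.
Bearing (10 mm plate, F_u = 450 MPa): end bolts L_c = 65 − 33/2 = 48.5, R_n = min(1.2×48.5×10×450, 2.4×30×10×450) = 261.9 kN/bolt; interior L_c = 104 − 33 = 71, R_n = 324 kN/bolt. φR_n = 0.75 × (1×261.9 + 2×324) = 682.4 kN.
Governing: min(745.9, 682.4) = 682.4 kN → bearing.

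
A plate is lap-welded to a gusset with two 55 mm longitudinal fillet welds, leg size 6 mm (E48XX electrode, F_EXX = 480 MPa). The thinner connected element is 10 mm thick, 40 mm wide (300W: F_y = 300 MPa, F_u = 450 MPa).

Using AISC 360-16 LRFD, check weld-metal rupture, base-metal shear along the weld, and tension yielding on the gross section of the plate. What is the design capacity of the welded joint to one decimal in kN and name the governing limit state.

100.8 kN (weld metal governs)

Weld metal: throat = 0.707×6 = 4.242 mm, L = 2×55 = 110 mm. φR_n = 0.75 × 0.6 × 480 × 4.242 × 110 = 100.8 kN.
Base metal shear (10 mm plate): yield φR_n = 1.0×0.6×300×10×110 = 198.0 kN; rupture φR_n = 0.75×0.6×450×10×110 = 222.8 kN; take 198.0 kN (yield).
Tension yield (gross): A_g = 40×10 = 400 mm². φR_n = 0.90 × 300 × 400 = 108.0 kN.
Governing: min(100.8, 198.0, 108.0) = 100.8 kN → weld metal.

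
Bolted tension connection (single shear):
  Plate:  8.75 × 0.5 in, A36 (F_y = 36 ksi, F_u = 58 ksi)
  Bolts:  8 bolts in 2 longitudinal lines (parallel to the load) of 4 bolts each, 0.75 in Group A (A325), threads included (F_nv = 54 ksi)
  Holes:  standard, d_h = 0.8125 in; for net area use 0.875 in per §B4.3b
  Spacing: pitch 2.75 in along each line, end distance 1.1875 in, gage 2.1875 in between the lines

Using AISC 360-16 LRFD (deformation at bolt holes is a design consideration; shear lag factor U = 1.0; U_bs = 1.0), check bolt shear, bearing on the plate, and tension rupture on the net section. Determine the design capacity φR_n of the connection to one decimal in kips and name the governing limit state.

Bolt shear: A_b = π(0.75)²/4 = 0.44179 in². φR_n = 0.75 × 54 × 0.44179 × 8 × 1 = 143.1 kips.
Bearing (0.5 in plate, F_u = 58 ksi): end bolts L_c = 1.1875 − 0.8125/2 = 0.78125, R_n = min(1.2×0.78125×0.5×58, 2.4×0.75×0.5×58) = 27.188 kips/bolt; interior L_c = 2.75 − 0.8125 = 1.9375, R_n = 52.2 kips/bolt. φR_n = 0.75 × (2×27.188 + 6×52.2) = 275.7 kips.
Tension rupture (net): A_n = (8.75 − 2×0.875)×0.5 = 3.5 in² (U = 1.0, A_e = A_n). φR_n = 0.75 × 58 × 3.5 = 152.3 kips.
Governing: min(143.1, 275.7, 152.3) = 143.1 kips → bolt shear.

143.1 kips (bolt shear governs)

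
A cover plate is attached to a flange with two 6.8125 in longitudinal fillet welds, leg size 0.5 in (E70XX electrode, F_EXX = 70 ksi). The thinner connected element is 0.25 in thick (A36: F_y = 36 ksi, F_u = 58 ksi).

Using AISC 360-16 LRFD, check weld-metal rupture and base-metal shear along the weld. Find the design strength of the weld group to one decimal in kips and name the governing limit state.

Weld metal: throat = 0.707×0.5 = 0.3535 in, L = 2×6.8125 = 13.625 in. φR_n = 0.75 × 0.6 × 70 × 0.3535 × 13.625 = 151.7 kips.
Base metal shear (0.25 in plate): yield φR_n = 1.0×0.6×36×0.25×13.625 = 73.6 kips; rupture φR_n = 0.75×0.6×58×0.25×13.625 = 88.9 kips; take 73.6 kips (yield).
Governing: min(151.7, 73.6) = 73.6 kips → base-metal shear.

73.6 kips (base-metal shear governs)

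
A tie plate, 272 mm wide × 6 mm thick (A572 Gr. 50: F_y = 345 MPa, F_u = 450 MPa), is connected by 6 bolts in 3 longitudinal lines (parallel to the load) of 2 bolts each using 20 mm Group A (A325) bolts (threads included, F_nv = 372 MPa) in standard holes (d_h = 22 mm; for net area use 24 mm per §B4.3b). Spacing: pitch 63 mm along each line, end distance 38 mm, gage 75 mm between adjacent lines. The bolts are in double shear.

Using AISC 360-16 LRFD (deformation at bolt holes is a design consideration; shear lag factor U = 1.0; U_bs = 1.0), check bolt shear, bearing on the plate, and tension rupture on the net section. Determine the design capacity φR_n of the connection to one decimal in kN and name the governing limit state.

Bolt shear: A_b = π(20)²/4 = 314.16 mm². φR_n = 0.75 × 372 × 314.16 × 6 × 2 = 1051.8 kN.
Bearing (6 mm plate, F_u = 450 MPa): end bolts L_c = 38 − 22/2 = 27, R_n = min(1.2×27×6×450, 2.4×20×6×450) = 87.48 kN/bolt; interior L_c = 63 − 22 = 41, R_n = 129.6 kN/bolt. φR_n = 0.75 × (3×87.48 + 3×129.6) = 488.4 kN.
Tension rupture (net): A_n = (272 − 3×24)×6 = 1200 mm² (U = 1.0, A_e = A_n). φR_n = 0.75 × 450 × 1200 = 405.0 kN.
Governing: min(1051.8, 488.4, 405.0) = 405.0 kN → net-section rupture.

405.0 kN (net-section rupture governs)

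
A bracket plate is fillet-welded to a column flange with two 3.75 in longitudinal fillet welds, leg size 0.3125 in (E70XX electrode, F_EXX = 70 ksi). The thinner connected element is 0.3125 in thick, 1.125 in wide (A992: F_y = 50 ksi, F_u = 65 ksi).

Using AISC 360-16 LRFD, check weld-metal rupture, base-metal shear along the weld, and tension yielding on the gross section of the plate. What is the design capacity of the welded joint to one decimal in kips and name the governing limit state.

Weld metal: throat = 0.707×0.3125 = 0.22094 in, L = 2×3.75 = 7.5 in. φR_n = 0.75 × 0.6 × 70 × 0.22094 × 7.5 = 52.2 kips.
Base metal shear (0.3125 in plate): yield φR_n = 1.0×0.6×50×0.3125×7.5 = 70.3 kips; rupture φR_n = 0.75×0.6×65×0.3125×7.5 = 68.6 kips; take 68.6 kips (rupture).
Tension yield (gross): A_g = 1.125×0.3125 = 0.35156 in². φR_n = 0.90 × 50 × 0.35156 = 15.8 kips.
Governing: min(52.2, 68.6, 15.8) = 15.8 kips → gross-section yield.

15.8 kips (gross-section yield governs)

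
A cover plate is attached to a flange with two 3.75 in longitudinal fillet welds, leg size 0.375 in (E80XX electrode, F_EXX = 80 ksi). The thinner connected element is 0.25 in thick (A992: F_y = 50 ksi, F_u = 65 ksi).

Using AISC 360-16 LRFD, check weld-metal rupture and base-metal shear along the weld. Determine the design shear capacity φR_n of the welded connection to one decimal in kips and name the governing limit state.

54.8 kips (base-metal shear governs)

Weld metal: throat = 0.707×0.375 = 0.26513 in, L = 2×3.75 = 7.5 in. φR_n = 0.75 × 0.6 × 80 × 0.26513 × 7.5 = 71.6 kips.
Base metal shear (0.25 in plate): yield φR_n = 1.0×0.6×50×0.25×7.5 = 56.3 kips; rupture φR_n = 0.75×0.6×65×0.25×7.5 = 54.8 kips; take 54.8 kips (rupture).
Governing: min(71.6, 54.8) = 54.8 kips → base-metal shear.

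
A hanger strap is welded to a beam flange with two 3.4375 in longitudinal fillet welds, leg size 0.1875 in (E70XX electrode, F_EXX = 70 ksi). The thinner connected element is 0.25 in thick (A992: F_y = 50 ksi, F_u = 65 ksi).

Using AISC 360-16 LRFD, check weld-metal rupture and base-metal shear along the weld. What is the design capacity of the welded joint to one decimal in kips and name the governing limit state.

28.7 kips (weld metal governs)

Weld metal: throat = 0.707×0.1875 = 0.13256 in, L = 2×3.4375 = 6.875 in. φR_n = 0.75 × 0.6 × 70 × 0.13256 × 6.875 = 28.7 kips.
Base metal shear (0.25 in plate): yield φR_n = 1.0×0.6×50×0.25×6.875 = 51.6 kips; rupture φR_n = 0.75×0.6×65×0.25×6.875 = 50.3 kips; take 50.3 kips (rupture).
Governing: min(28.7, 50.3) = 28.7 kips → weld metal.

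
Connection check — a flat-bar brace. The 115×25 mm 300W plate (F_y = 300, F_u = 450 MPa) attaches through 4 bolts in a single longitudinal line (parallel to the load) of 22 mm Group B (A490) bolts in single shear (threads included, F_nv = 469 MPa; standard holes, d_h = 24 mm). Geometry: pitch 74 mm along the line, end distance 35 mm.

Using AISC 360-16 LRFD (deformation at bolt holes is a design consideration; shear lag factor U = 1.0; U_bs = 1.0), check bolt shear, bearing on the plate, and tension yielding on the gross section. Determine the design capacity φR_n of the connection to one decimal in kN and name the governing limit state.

534.8 kN (bolt shear governs)

Bolt shear: A_b = π(22)²/4 = 380.13 mm². φR_n = 0.75 × 469 × 380.13 × 4 × 1 = 534.8 kN.
Bearing (25 mm plate, F_u = 450 MPa): end bolts L_c = 35 − 24/2 = 23, R_n = min(1.2×23×25×450, 2.4×22×25×450) = 310.5 kN/bolt; interior L_c = 74 − 24 = 50, R_n = 594 kN/bolt. φR_n = 0.75 × (1×310.5 + 3×594) = 1569.4 kN.
Tension yield (gross): A_g = 115×25 = 2875 mm². φR_n = 0.90 × 300 × 2875 = 776.3 kN.
Governing: min(534.8, 1569.4, 776.3) = 534.8 kN → bolt shear.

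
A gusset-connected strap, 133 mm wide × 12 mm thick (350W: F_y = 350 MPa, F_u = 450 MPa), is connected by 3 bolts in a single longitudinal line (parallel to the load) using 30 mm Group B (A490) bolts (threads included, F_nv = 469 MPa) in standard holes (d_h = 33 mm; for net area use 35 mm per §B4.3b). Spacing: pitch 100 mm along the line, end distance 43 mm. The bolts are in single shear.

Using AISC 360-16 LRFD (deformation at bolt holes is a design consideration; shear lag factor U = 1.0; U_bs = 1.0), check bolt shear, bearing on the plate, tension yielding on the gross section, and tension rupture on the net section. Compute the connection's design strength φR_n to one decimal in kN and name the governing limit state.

Bolt shear: A_b = π(30)²/4 = 706.86 mm². φR_n = 0.75 × 469 × 706.86 × 3 × 1 = 745.9 kN.
Bearing (12 mm plate, F_u = 450 MPa): end bolts L_c = 43 − 33/2 = 26.5, R_n = min(1.2×26.5×12×450, 2.4×30×12×450) = 171.72 kN/bolt; interior L_c = 100 − 33 = 67, R_n = 388.8 kN/bolt. φR_n = 0.75 × (1×171.72 + 2×388.8) = 712.0 kN.
Tension yield (gross): A_g = 133×12 = 1596 mm². φR_n = 0.90 × 350 × 1596 = 502.7 kN.
Tension rupture (net): A_n = (133 − 1×35)×12 = 1176 mm² (U = 1.0, A_e = A_n). φR_n = 0.75 × 450 × 1176 = 396.9 kN.
Governing: min(745.9, 712.0, 502.7, 396.9) = 396.9 kN → net-section rupture.

396.9 kN (net-section rupture governs)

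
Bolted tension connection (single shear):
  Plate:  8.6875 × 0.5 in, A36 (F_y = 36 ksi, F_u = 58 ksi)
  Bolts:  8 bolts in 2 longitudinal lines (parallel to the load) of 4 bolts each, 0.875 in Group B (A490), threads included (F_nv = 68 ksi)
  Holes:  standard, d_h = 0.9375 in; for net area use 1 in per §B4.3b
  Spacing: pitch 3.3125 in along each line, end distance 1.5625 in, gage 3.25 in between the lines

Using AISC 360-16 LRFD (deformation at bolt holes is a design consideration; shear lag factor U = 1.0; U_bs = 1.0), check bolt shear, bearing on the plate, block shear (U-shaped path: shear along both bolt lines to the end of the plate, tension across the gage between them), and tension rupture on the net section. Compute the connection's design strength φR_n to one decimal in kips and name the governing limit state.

Bolt shear: A_b = π(0.875)²/4 = 0.60132 in². φR_n = 0.75 × 68 × 0.60132 × 8 × 1 = 245.3 kips.
Bearing (0.5 in plate, F_u = 58 ksi): end bolts L_c = 1.5625 − 0.9375/2 = 1.09375, R_n = min(1.2×1.09375×0.5×58, 2.4×0.875×0.5×58) = 38.063 kips/bolt; interior L_c = 3.3125 − 0.9375 = 2.375, R_n = 60.9 kips/bolt. φR_n = 0.75 × (2×38.063 + 6×60.9) = 331.1 kips.
Block shear: shear path 2×[1.5625+3×3.3125] = 2×11.5 in, A_gv = 11.5, A_nv = 2×(11.5 − 3.5×1)×0.5 = 8 in²; tension across gage: (3.25 − 1×1)×0.5 = 1.125 in². R_n = min(0.6×58×8, 0.6×36×11.5) + 1.0×58×1.125 = min(278.4, 248.4) + 65.25 = 313.65 kips. φR_n = 0.75 × 313.65 = 235.2 kips.
Tension rupture (net): A_n = (8.6875 − 2×1)×0.5 = 3.3438 in² (U = 1.0, A_e = A_n). φR_n = 0.75 × 58 × 3.3438 = 145.5 kips.
Governing: min(245.3, 331.1, 235.2, 145.5) = 145.5 kips → net-section rupture.

145.5 kips (net-section rupture governs)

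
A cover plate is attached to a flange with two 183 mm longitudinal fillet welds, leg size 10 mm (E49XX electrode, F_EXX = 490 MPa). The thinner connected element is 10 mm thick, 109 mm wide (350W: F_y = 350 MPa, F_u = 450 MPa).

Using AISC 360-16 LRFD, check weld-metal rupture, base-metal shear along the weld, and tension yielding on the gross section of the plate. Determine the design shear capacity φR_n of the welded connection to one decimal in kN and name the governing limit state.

Weld metal: throat = 0.707×10 = 7.07 mm, L = 2×183 = 366 mm. φR_n = 0.75 × 0.6 × 490 × 7.07 × 366 = 570.6 kN.
Base metal shear (10 mm plate): yield φR_n = 1.0×0.6×350×10×366 = 768.6 kN; rupture φR_n = 0.75×0.6×450×10×366 = 741.2 kN; take 741.2 kN (rupture).
Tension yield (gross): A_g = 109×10 = 1090 mm². φR_n = 0.90 × 350 × 1090 = 343.4 kN.
Governing: min(570.6, 741.2, 343.4) = 343.4 kN → gross-section yield.

343.4 kN (gross-section yield governs)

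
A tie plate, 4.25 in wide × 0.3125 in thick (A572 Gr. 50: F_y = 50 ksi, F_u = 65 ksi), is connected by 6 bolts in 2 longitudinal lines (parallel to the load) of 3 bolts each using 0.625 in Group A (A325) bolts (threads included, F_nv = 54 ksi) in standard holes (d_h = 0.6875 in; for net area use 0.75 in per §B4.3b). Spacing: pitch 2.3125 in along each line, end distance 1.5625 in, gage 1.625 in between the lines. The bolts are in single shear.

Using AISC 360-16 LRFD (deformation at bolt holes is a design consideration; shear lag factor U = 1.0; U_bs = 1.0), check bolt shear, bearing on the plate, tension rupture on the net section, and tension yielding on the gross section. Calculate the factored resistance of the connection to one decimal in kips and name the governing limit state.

41.9 kips (net-section rupture governs)

Bolt shear: A_b = π(0.625)²/4 = 0.3068 in². φR_n = 0.75 × 54 × 0.3068 × 6 × 1 = 74.6 kips.
Bearing (0.3125 in plate, F_u = 65 ksi): end bolts L_c = 1.5625 − 0.6875/2 = 1.21875, R_n = min(1.2×1.21875×0.3125×65, 2.4×0.625×0.3125×65) = 29.707 kips/bolt; interior L_c = 2.3125 − 0.6875 = 1.625, R_n = 30.469 kips/bolt. φR_n = 0.75 × (2×29.707 + 4×30.469) = 136.0 kips.
Tension rupture (net): A_n = (4.25 − 2×0.75)×0.3125 = 0.85938 in² (U = 1.0, A_e = A_n). φR_n = 0.75 × 65 × 0.85938 = 41.9 kips.
Tension yield (gross): A_g = 4.25×0.3125 = 1.3281 in². φR_n = 0.90 × 50 × 1.3281 = 59.8 kips.
Governing: min(74.6, 136.0, 41.9, 59.8) = 41.9 kips → net-section rupture.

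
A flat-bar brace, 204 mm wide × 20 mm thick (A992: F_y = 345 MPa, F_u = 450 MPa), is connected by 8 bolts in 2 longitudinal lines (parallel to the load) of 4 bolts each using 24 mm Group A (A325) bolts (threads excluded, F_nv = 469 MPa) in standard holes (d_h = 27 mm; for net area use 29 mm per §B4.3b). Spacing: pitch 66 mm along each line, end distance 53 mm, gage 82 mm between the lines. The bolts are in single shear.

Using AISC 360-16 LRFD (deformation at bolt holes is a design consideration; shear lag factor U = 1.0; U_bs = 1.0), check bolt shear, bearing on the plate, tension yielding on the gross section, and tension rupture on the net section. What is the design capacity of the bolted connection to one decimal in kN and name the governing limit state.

985.5 kN (net-section rupture governs)

Bolt shear: A_b = π(24)²/4 = 452.39 mm². φR_n = 0.75 × 469 × 452.39 × 8 × 1 = 1273.0 kN.
Bearing (20 mm plate, F_u = 450 MPa): end bolts L_c = 53 − 27/2 = 39.5, R_n = min(1.2×39.5×20×450, 2.4×24×20×450) = 426.6 kN/bolt; interior L_c = 66 − 27 = 39, R_n = 421.2 kN/bolt. φR_n = 0.75 × (2×426.6 + 6×421.2) = 2535.3 kN.
Tension yield (gross): A_g = 204×20 = 4080 mm². φR_n = 0.90 × 345 × 4080 = 1266.8 kN.
Tension rupture (net): A_n = (204 − 2×29)×20 = 2920 mm² (U = 1.0, A_e = A_n). φR_n = 0.75 × 450 × 2920 = 985.5 kN.
Governing: min(1273.0, 2535.3, 1266.8, 985.5) = 985.5 kN → net-section rupture.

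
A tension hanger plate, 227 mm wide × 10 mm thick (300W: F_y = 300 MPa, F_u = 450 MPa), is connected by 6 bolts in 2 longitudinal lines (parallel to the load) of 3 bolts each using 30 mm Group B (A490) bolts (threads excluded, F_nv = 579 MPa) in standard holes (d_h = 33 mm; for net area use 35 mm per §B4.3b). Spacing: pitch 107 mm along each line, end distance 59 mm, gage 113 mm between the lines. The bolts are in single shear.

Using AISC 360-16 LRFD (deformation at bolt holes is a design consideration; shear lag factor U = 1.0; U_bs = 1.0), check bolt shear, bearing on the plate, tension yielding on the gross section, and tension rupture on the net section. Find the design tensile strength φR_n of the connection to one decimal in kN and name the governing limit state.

529.9 kN (net-section rupture governs)

Bolt shear: A_b = π(30)²/4 = 706.86 mm². φR_n = 0.75 × 579 × 706.86 × 6 × 1 = 1841.7 kN.
Bearing (10 mm plate, F_u = 450 MPa): end bolts L_c = 59 − 33/2 = 42.5, R_n = min(1.2×42.5×10×450, 2.4×30×10×450) = 229.5 kN/bolt; interior L_c = 107 − 33 = 74, R_n = 324 kN/bolt. φR_n = 0.75 × (2×229.5 + 4×324) = 1316.3 kN.
Tension yield (gross): A_g = 227×10 = 2270 mm². φR_n = 0.90 × 300 × 2270 = 612.9 kN.
Tension rupture (net): A_n = (227 − 2×35)×10 = 1570 mm² (U = 1.0, A_e = A_n). φR_n = 0.75 × 450 × 1570 = 529.9 kN.
Governing: min(1841.7, 1316.3, 612.9, 529.9) = 529.9 kN → net-section rupture.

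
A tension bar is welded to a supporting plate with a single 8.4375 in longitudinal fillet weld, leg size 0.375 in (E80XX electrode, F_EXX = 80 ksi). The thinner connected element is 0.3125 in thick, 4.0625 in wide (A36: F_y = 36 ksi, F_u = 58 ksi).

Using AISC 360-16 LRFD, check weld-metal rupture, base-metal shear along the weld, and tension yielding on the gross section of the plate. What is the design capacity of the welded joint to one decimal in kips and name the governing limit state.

Weld metal: throat = 0.707×0.375 = 0.26513 in, L = 8.4375 in. φR_n = 0.75 × 0.6 × 80 × 0.26513 × 8.4375 = 80.5 kips.
Base metal shear (0.3125 in plate): yield φR_n = 1.0×0.6×36×0.3125×8.4375 = 57.0 kips; rupture φR_n = 0.75×0.6×58×0.3125×8.4375 = 68.8 kips; take 57.0 kips (yield).
Tension yield (gross): A_g = 4.0625×0.3125 = 1.2695 in². φR_n = 0.90 × 36 × 1.2695 = 41.1 kips.
Governing: min(80.5, 57.0, 41.1) = 41.1 kips → gross-section yield.

41.1 kips (gross-section yield governs)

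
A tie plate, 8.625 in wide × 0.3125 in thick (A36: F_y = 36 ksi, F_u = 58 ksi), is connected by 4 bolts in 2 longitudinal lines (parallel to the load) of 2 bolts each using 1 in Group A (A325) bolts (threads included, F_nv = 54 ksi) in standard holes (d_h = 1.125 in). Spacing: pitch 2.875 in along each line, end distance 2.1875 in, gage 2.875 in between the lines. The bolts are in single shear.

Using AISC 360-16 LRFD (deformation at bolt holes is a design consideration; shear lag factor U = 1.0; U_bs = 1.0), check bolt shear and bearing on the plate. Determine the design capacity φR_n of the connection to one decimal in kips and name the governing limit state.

110.1 kips (bearing governs)

Bolt shear: A_b = π(1)²/4 = 0.7854 in². φR_n = 0.75 × 54 × 0.7854 × 4 × 1 = 127.2 kips.
Bearing (0.3125 in plate, F_u = 58 ksi): end bolts L_c = 2.1875 − 1.125/2 = 1.625, R_n = min(1.2×1.625×0.3125×58, 2.4×1×0.3125×58) = 35.344 kips/bolt; interior L_c = 2.875 − 1.125 = 1.75, R_n = 38.063 kips/bolt. φR_n = 0.75 × (2×35.344 + 2×38.063) = 110.1 kips.
Governing: min(127.2, 110.1) = 110.1 kips → bearing.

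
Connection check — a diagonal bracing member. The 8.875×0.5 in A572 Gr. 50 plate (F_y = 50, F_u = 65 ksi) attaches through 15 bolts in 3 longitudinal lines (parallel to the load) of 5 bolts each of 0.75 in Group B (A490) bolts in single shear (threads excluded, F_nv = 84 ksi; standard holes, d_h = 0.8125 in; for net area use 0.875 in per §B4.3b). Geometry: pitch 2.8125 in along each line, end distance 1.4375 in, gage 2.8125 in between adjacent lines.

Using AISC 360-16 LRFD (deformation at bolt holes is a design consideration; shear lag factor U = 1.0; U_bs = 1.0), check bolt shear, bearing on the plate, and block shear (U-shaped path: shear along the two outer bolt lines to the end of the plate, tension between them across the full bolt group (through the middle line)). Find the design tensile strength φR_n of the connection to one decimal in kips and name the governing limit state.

Bolt shear: A_b = π(0.75)²/4 = 0.44179 in². φR_n = 0.75 × 84 × 0.44179 × 15 × 1 = 417.5 kips.
Bearing (0.5 in plate, F_u = 65 ksi): end bolts L_c = 1.4375 − 0.8125/2 = 1.03125, R_n = min(1.2×1.03125×0.5×65, 2.4×0.75×0.5×65) = 40.219 kips/bolt; interior L_c = 2.8125 − 0.8125 = 2, R_n = 58.5 kips/bolt. φR_n = 0.75 × (3×40.219 + 12×58.5) = 617.0 kips.
Block shear: shear path 2×[1.4375+4×2.8125] = 2×12.6875 in, A_gv = 12.688, A_nv = 2×(12.6875 − 4.5×0.875)×0.5 = 8.75 in²; tension across gage: (5.625 − 2×0.875)×0.5 = 1.9375 in². R_n = min(0.6×65×8.75, 0.6×50×12.688) + 1.0×65×1.9375 = min(341.25, 380.64) + 125.94 = 467.19 kips. φR_n = 0.75 × 467.19 = 350.4 kips.
Governing: min(417.5, 617.0, 350.4) = 350.4 kips → block shear.

350.4 kips (block shear governs)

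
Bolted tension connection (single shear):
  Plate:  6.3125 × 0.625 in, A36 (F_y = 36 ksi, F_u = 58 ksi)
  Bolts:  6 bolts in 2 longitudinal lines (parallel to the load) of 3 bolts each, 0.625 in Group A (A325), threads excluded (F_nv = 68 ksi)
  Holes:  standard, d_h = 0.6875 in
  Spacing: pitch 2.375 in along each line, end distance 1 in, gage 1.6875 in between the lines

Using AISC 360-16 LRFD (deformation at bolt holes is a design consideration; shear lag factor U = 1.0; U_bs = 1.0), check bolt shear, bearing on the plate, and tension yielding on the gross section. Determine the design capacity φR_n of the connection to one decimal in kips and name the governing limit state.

Bolt shear: A_b = π(0.625)²/4 = 0.3068 in². φR_n = 0.75 × 68 × 0.3068 × 6 × 1 = 93.9 kips.
Bearing (0.625 in plate, F_u = 58 ksi): end bolts L_c = 1 − 0.6875/2 = 0.65625, R_n = min(1.2×0.65625×0.625×58, 2.4×0.625×0.625×58) = 28.547 kips/bolt; interior L_c = 2.375 − 0.6875 = 1.6875, R_n = 54.375 kips/bolt. φR_n = 0.75 × (2×28.547 + 4×54.375) = 205.9 kips.
Tension yield (gross): A_g = 6.3125×0.625 = 3.9453 in². φR_n = 0.90 × 36 × 3.9453 = 127.8 kips.
Governing: min(93.9, 205.9, 127.8) = 93.9 kips → bolt shear.

93.9 kips (bolt shear governs)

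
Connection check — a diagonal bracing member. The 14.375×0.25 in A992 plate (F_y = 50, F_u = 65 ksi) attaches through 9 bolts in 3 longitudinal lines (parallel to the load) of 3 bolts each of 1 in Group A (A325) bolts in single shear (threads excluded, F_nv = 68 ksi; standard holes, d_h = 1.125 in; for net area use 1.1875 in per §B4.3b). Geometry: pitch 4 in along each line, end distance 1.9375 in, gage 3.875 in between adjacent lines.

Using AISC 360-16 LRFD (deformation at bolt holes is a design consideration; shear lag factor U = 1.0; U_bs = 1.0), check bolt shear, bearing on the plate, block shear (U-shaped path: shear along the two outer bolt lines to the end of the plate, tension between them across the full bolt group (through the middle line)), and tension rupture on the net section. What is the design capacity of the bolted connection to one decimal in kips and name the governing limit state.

131.8 kips (net-section rupture governs)

Bolt shear: A_b = π(1)²/4 = 0.7854 in². φR_n = 0.75 × 68 × 0.7854 × 9 × 1 = 360.5 kips.
Bearing (0.25 in plate, F_u = 65 ksi): end bolts L_c = 1.9375 − 1.125/2 = 1.375, R_n = min(1.2×1.375×0.25×65, 2.4×1×0.25×65) = 26.813 kips/bolt; interior L_c = 4 − 1.125 = 2.875, R_n = 39 kips/bolt. φR_n = 0.75 × (3×26.813 + 6×39) = 235.8 kips.
Block shear: shear path 2×[1.9375+2×4] = 2×9.9375 in, A_gv = 4.9688, A_nv = 2×(9.9375 − 2.5×1.1875)×0.25 = 3.4844 in²; tension across gage: (7.75 − 2×1.1875)×0.25 = 1.3438 in². R_n = min(0.6×65×3.4844, 0.6×50×4.9688) + 1.0×65×1.3438 = min(135.89, 149.06) + 87.347 = 223.24 kips. φR_n = 0.75 × 223.24 = 167.4 kips.
Tension rupture (net): A_n = (14.375 − 3×1.1875)×0.25 = 2.7031 in² (U = 1.0, A_e = A_n). φR_n = 0.75 × 65 × 2.7031 = 131.8 kips.
Governing: min(360.5, 235.8, 167.4, 131.8) = 131.8 kips → net-section rupture.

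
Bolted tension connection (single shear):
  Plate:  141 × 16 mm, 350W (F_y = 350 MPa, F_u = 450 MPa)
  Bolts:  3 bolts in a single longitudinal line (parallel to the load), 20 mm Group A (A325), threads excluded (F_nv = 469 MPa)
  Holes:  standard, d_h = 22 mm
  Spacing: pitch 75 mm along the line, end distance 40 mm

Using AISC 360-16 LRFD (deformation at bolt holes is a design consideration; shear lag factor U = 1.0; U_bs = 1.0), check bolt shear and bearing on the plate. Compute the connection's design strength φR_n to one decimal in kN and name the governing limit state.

331.5 kN (bolt shear governs)

Bolt shear: A_b = π(20)²/4 = 314.16 mm². φR_n = 0.75 × 469 × 314.16 × 3 × 1 = 331.5 kN.
Bearing (16 mm plate, F_u = 450 MPa): end bolts L_c = 40 − 22/2 = 29, R_n = min(1.2×29×16×450, 2.4×20×16×450) = 250.56 kN/bolt; interior L_c = 75 − 22 = 53, R_n = 345.6 kN/bolt. φR_n = 0.75 × (1×250.56 + 2×345.6) = 706.3 kN.
Governing: min(331.5, 706.3) = 331.5 kN → bolt shear.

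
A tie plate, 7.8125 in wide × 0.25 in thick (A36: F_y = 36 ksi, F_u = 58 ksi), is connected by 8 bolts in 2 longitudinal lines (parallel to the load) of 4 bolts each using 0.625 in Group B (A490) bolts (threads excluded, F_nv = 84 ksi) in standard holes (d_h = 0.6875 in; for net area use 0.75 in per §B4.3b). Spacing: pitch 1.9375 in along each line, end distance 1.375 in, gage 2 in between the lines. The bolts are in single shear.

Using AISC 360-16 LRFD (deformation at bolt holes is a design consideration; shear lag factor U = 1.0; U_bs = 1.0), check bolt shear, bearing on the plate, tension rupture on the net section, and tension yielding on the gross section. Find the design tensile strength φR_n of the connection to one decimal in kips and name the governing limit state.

63.3 kips (gross-section yield governs)

Bolt shear: A_b = π(0.625)²/4 = 0.3068 in². φR_n = 0.75 × 84 × 0.3068 × 8 × 1 = 154.6 kips.
Bearing (0.25 in plate, F_u = 58 ksi): end bolts L_c = 1.375 − 0.6875/2 = 1.03125, R_n = min(1.2×1.03125×0.25×58, 2.4×0.625×0.25×58) = 17.944 kips/bolt; interior L_c = 1.9375 − 0.6875 = 1.25, R_n = 21.75 kips/bolt. φR_n = 0.75 × (2×17.944 + 6×21.75) = 124.8 kips.
Tension rupture (net): A_n = (7.8125 − 2×0.75)×0.25 = 1.5781 in² (U = 1.0, A_e = A_n). φR_n = 0.75 × 58 × 1.5781 = 68.6 kips.
Tension yield (gross): A_g = 7.8125×0.25 = 1.9531 in². φR_n = 0.90 × 36 × 1.9531 = 63.3 kips.
Governing: min(154.6, 124.8, 68.6, 63.3) = 63.3 kips → gross-section yield.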